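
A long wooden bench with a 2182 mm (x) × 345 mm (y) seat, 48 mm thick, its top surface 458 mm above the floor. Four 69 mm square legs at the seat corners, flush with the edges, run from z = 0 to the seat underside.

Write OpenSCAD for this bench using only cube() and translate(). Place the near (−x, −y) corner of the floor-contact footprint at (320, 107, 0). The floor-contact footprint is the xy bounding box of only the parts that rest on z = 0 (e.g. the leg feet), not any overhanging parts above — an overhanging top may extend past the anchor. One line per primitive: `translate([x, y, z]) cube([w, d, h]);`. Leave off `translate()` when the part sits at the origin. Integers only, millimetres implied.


translate([320, 107, 410]) cube([2182, 345, 48]);
translate([320, 107, 0]) cube([69, 69, 410]);
translate([320, 383, 0]) cube([69, 69, 410]);
translate([2433, 107, 0]) cube([69, 69, 410]);
translate([2433, 383, 0]) cube([69, 69, 410]);


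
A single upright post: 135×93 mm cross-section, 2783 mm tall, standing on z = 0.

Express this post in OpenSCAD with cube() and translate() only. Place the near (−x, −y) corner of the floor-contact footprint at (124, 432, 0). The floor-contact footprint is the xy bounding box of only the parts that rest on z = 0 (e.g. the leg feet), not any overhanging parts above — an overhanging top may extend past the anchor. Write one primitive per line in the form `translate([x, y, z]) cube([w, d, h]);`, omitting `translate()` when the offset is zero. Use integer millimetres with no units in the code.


translate([124, 432, 0]) cube([135, 93, 2783]);


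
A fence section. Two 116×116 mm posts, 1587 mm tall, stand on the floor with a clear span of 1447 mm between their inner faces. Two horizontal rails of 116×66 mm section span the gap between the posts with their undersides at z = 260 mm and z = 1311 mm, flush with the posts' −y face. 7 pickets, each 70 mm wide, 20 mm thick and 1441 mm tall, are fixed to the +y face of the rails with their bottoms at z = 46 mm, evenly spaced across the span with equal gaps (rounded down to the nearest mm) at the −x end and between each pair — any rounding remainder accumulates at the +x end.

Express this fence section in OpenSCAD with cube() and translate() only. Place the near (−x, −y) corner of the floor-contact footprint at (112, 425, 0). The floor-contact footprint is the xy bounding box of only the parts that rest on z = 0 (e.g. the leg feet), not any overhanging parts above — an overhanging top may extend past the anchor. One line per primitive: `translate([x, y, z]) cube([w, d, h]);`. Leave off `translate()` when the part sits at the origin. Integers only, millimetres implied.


translate([112, 425, 0]) cube([116, 116, 1587]);
translate([1675, 425, 0]) cube([116, 116, 1587]);
translate([228, 425, 260]) cube([1447, 116, 66]);
translate([228, 425, 1311]) cube([1447, 116, 66]);
translate([347, 541, 46]) cube([70, 20, 1441]);
translate([536, 541, 46]) cube([70, 20, 1441]);
translate([725, 541, 46]) cube([70, 20, 1441]);
translate([914, 541, 46]) cube([70, 20, 1441]);
translate([1103, 541, 46]) cube([70, 20, 1441]);
translate([1292, 541, 46]) cube([70, 20, 1441]);
translate([1481, 541, 46]) cube([70, 20, 1441]);


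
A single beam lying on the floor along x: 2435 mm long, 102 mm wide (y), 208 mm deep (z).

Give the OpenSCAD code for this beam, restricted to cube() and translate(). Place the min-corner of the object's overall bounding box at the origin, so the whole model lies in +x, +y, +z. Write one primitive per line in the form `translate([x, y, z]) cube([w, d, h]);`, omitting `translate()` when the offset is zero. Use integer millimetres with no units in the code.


cube([2435, 102, 208]);


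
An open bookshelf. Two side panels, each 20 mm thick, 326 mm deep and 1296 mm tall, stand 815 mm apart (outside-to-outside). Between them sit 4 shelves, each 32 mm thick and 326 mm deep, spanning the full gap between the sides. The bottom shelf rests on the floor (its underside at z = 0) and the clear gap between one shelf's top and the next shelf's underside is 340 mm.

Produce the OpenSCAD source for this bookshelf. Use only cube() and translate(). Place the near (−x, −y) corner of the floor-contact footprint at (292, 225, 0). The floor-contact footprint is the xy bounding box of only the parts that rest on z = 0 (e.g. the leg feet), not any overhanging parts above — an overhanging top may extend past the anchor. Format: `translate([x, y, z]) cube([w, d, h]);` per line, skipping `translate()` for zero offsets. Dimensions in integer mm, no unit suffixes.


translate([292, 225, 0]) cube([20, 326, 1296]);
translate([1087, 225, 0]) cube([20, 326, 1296]);
translate([312, 225, 0]) cube([775, 326, 32]);
translate([312, 225, 372]) cube([775, 326, 32]);
translate([312, 225, 744]) cube([775, 326, 32]);
translate([312, 225, 1116]) cube([775, 326, 32]);


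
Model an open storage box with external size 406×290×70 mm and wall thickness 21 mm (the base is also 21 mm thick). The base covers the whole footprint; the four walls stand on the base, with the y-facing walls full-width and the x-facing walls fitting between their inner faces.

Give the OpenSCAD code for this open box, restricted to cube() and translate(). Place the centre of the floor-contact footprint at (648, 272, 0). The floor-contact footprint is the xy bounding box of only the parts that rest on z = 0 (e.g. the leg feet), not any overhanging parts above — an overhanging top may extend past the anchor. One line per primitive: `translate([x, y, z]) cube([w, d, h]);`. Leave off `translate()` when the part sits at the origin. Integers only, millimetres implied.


translate([445, 127, 0]) cube([406, 290, 21]);
translate([445, 127, 21]) cube([406, 21, 49]);
translate([445, 396, 21]) cube([406, 21, 49]);
translate([445, 148, 21]) cube([21, 248, 49]);
translate([830, 148, 21]) cube([21, 248, 49]);


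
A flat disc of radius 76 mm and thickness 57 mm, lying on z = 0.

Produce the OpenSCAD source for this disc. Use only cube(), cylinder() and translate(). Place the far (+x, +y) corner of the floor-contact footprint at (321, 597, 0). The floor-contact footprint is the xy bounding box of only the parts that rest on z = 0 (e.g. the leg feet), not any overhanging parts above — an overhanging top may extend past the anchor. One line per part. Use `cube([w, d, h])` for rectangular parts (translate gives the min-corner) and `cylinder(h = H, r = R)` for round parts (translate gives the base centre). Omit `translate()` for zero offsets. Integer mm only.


translate([245, 521, 0]) cylinder(h = 57, r = 76);


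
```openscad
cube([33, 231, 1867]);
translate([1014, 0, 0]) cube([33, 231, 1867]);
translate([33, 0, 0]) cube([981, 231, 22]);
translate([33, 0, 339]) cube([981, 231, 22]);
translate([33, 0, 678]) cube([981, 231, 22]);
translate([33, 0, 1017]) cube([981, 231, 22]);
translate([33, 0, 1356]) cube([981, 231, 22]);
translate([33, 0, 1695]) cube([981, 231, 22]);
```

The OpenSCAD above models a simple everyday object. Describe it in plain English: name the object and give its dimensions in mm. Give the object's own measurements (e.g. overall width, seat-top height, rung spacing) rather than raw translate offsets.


An open bookshelf. Two side panels, each 33 mm thick, 231 mm deep and 1867 mm tall, stand 1047 mm apart (outside-to-outside). Between them sit 6 shelves, each 22 mm thick and 231 mm deep, spanning the full gap between the sides. The bottom shelf rests on the floor (its underside at z = 0) and the clear gap between one shelf's top and the next shelf's underside is 317 mm.


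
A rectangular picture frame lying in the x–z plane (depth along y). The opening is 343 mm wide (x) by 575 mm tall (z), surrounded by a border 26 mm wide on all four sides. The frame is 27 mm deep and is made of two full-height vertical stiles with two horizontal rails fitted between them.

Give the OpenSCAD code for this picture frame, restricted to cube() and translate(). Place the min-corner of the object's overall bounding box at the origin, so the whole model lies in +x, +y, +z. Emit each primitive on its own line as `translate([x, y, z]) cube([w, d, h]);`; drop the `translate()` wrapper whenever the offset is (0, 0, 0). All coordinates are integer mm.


cube([26, 27, 627]);
translate([369, 0, 0]) cube([26, 27, 627]);
translate([26, 0, 0]) cube([343, 27, 26]);
translate([26, 0, 601]) cube([343, 27, 26]);


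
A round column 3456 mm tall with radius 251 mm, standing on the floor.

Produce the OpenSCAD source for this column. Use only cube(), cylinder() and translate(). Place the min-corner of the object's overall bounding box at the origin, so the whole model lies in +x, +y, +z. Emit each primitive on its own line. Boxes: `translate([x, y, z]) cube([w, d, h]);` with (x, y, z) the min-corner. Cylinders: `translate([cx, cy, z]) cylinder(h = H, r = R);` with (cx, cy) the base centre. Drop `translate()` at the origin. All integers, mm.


translate([251, 251, 0]) cylinder(h = 3456, r = 251);


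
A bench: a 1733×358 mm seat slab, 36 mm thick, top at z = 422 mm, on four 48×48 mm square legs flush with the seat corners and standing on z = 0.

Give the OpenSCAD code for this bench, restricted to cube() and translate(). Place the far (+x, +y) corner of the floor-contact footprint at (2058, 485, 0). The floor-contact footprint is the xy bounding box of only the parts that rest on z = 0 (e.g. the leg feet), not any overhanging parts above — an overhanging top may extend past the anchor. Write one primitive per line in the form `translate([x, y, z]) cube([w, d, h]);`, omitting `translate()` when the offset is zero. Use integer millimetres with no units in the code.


// leg_h = 422 − 36 = 386
translate([325, 127, 386]) cube([1733, 358, 36]);
translate([325, 127, 0]) cube([48, 48, 386]);
translate([325, 437, 0]) cube([48, 48, 386]);
translate([2010, 127, 0]) cube([48, 48, 386]);
translate([2010, 437, 0]) cube([48, 48, 386]);


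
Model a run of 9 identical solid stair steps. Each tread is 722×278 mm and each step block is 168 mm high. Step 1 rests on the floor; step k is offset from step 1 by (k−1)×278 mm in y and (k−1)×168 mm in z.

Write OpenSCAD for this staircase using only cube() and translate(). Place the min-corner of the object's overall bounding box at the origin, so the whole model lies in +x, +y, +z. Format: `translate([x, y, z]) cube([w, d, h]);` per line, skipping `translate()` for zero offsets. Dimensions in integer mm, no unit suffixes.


cube([722, 278, 168]);
translate([0, 278, 168]) cube([722, 278, 168]);
translate([0, 556, 336]) cube([722, 278, 168]);
translate([0, 834, 504]) cube([722, 278, 168]);
translate([0, 1112, 672]) cube([722, 278, 168]);
translate([0, 1390, 840]) cube([722, 278, 168]);
translate([0, 1668, 1008]) cube([722, 278, 168]);
translate([0, 1946, 1176]) cube([722, 278, 168]);
translate([0, 2224, 1344]) cube([722, 278, 168]);


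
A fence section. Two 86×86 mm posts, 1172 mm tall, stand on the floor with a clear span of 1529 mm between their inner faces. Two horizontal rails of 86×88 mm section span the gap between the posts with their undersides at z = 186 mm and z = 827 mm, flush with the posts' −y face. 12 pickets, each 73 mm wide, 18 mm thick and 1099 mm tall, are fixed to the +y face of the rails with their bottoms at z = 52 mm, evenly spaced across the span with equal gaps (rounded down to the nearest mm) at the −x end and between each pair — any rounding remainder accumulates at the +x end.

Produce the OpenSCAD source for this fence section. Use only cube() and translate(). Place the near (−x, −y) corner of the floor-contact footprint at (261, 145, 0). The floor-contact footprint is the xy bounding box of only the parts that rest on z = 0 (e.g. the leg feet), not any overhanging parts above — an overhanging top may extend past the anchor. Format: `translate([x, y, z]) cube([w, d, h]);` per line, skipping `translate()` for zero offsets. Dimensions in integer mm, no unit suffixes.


translate([261, 145, 0]) cube([86, 86, 1172]);
translate([1876, 145, 0]) cube([86, 86, 1172]);
translate([347, 145, 186]) cube([1529, 86, 88]);
translate([347, 145, 827]) cube([1529, 86, 88]);
translate([397, 231, 52]) cube([73, 18, 1099]);
translate([520, 231, 52]) cube([73, 18, 1099]);
translate([643, 231, 52]) cube([73, 18, 1099]);
translate([766, 231, 52]) cube([73, 18, 1099]);
translate([889, 231, 52]) cube([73, 18, 1099]);
translate([1012, 231, 52]) cube([73, 18, 1099]);
translate([1135, 231, 52]) cube([73, 18, 1099]);
translate([1258, 231, 52]) cube([73, 18, 1099]);
translate([1381, 231, 52]) cube([73, 18, 1099]);
translate([1504, 231, 52]) cube([73, 18, 1099]);
translate([1627, 231, 52]) cube([73, 18, 1099]);
translate([1750, 231, 52]) cube([73, 18, 1099]);


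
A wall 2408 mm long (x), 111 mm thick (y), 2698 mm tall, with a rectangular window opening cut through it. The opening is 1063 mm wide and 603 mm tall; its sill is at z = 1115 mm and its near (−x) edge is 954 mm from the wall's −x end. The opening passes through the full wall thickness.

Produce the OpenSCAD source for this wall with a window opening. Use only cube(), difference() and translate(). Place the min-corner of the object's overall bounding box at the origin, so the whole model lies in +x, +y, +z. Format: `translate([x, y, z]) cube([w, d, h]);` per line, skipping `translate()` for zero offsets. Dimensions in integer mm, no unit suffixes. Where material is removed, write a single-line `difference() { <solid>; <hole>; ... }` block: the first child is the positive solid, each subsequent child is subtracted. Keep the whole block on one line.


difference() { cube([2408, 111, 2698]); translate([954, 0, 1115]) cube([1063, 111, 603]); }


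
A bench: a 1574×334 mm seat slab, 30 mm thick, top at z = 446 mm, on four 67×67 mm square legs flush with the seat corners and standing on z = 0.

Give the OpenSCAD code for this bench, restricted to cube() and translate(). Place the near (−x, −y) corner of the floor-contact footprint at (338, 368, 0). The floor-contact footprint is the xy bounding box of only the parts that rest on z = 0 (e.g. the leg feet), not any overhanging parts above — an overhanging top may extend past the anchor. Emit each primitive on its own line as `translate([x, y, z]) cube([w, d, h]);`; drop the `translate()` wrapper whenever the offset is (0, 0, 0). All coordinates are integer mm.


// leg_h = 446 − 30 = 416
translate([338, 368, 416]) cube([1574, 334, 30]);
translate([338, 368, 0]) cube([67, 67, 416]);
translate([338, 635, 0]) cube([67, 67, 416]);
translate([1845, 368, 0]) cube([67, 67, 416]);
translate([1845, 635, 0]) cube([67, 67, 416]);


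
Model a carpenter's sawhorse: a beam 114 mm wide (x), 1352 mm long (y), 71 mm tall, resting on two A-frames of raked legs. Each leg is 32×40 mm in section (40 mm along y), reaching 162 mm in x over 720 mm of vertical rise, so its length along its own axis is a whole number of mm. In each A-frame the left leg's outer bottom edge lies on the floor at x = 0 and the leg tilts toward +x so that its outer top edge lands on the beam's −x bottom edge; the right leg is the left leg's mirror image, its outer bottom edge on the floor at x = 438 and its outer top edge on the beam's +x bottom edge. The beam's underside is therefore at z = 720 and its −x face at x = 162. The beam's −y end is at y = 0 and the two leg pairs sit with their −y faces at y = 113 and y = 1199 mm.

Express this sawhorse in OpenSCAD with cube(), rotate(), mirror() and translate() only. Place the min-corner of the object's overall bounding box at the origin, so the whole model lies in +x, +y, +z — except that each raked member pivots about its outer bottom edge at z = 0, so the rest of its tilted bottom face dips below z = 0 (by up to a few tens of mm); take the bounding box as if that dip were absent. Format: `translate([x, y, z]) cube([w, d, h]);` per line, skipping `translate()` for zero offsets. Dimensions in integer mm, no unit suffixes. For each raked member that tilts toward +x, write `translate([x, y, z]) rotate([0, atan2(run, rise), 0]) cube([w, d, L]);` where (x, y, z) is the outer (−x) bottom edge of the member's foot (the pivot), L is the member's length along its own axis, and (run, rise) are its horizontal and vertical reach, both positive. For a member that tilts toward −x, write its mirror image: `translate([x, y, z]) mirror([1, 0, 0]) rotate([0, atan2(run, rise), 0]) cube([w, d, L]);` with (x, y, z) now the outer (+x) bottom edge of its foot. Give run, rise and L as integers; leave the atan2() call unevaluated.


// leg length = √(162² + 720²) = 738
// right-leg outer foot x = 2·162 + 114 = 438
// beam min-corner = (162, 0, 720)
translate([162, 0, 720]) cube([114, 1352, 71]);
translate([0, 113, 0]) rotate([0, atan2(162, 720), 0]) cube([32, 40, 738]);
translate([438, 113, 0]) mirror([1, 0, 0]) rotate([0, atan2(162, 720), 0]) cube([32, 40, 738]);
translate([0, 1199, 0]) rotate([0, atan2(162, 720), 0]) cube([32, 40, 738]);
translate([438, 1199, 0]) mirror([1, 0, 0]) rotate([0, atan2(162, 720), 0]) cube([32, 40, 738]);


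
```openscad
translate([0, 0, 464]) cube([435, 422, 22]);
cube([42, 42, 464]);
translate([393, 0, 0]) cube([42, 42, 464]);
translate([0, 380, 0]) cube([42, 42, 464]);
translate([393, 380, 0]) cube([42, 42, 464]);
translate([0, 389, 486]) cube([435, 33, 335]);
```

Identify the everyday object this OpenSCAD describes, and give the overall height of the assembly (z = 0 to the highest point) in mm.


A chair. The overall height is 821 mm.

A slab on four corner posts with a tall panel at the back — a chair. The seat slab sits at z = 464 with thickness 22, and the 335 mm backrest starts at the seat top, so the overall height is 464 + 22 + 335 = 821 mm.


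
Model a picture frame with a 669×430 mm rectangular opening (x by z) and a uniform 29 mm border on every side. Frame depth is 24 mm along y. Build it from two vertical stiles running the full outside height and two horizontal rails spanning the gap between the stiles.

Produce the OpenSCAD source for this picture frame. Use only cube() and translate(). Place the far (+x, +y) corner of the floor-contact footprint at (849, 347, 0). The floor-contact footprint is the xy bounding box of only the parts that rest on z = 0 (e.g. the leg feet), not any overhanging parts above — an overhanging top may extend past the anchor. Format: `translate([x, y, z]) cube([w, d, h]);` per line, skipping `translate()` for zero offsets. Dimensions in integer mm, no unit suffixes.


translate([122, 323, 0]) cube([29, 24, 488]);
translate([820, 323, 0]) cube([29, 24, 488]);
translate([151, 323, 0]) cube([669, 24, 29]);
translate([151, 323, 459]) cube([669, 24, 29]);


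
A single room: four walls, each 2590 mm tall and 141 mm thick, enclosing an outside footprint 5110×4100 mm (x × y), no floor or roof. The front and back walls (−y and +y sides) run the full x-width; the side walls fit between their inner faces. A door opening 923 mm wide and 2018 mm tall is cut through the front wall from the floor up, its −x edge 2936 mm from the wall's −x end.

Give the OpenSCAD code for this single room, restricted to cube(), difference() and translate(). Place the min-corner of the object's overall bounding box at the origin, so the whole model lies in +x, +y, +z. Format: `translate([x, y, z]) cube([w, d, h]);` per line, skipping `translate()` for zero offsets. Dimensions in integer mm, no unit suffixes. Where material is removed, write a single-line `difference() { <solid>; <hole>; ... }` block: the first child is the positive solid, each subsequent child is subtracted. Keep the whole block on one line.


difference() { cube([5110, 141, 2590]); translate([2936, 0, 0]) cube([923, 141, 2018]); }
translate([0, 3959, 0]) cube([5110, 141, 2590]);
translate([0, 141, 0]) cube([141, 3818, 2590]);
translate([4969, 141, 0]) cube([141, 3818, 2590]);


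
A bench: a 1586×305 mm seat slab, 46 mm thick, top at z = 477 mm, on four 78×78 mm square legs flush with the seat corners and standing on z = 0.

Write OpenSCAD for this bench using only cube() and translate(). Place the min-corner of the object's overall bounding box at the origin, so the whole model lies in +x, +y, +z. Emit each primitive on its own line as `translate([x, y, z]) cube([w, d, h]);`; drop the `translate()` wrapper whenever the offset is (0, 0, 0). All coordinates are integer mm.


translate([0, 0, 431]) cube([1586, 305, 46]);
cube([78, 78, 431]);
translate([0, 227, 0]) cube([78, 78, 431]);
translate([1508, 0, 0]) cube([78, 78, 431]);
translate([1508, 227, 0]) cube([78, 78, 431]);


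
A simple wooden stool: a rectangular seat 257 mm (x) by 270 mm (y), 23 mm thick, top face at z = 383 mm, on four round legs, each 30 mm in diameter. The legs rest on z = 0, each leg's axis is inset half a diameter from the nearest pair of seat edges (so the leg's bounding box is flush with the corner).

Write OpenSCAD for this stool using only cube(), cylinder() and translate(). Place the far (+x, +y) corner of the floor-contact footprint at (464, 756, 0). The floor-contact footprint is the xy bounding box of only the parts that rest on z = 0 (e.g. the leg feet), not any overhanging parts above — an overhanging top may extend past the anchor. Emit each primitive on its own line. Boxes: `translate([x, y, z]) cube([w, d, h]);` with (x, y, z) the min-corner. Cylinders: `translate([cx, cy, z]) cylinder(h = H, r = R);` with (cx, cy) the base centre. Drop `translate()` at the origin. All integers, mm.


translate([207, 486, 360]) cube([257, 270, 23]);
translate([222, 501, 0]) cylinder(h = 360, r = 15);
translate([449, 501, 0]) cylinder(h = 360, r = 15);
translate([222, 741, 0]) cylinder(h = 360, r = 15);
translate([449, 741, 0]) cylinder(h = 360, r = 15);


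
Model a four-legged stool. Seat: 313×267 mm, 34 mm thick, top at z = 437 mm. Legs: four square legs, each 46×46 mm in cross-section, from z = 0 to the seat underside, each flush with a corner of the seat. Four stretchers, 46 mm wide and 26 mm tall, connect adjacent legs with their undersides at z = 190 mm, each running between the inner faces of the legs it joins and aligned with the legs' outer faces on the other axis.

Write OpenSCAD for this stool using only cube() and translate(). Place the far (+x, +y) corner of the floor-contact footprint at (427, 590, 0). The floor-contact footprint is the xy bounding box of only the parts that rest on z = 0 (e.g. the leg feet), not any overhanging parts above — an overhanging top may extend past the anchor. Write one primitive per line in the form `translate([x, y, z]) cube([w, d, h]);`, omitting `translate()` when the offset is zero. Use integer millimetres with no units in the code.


translate([114, 323, 403]) cube([313, 267, 34]);
translate([114, 323, 0]) cube([46, 46, 403]);
translate([381, 323, 0]) cube([46, 46, 403]);
translate([114, 544, 0]) cube([46, 46, 403]);
translate([381, 544, 0]) cube([46, 46, 403]);
translate([160, 323, 190]) cube([221, 46, 26]);
translate([160, 544, 190]) cube([221, 46, 26]);
translate([114, 369, 190]) cube([46, 175, 26]);
translate([381, 369, 190]) cube([46, 175, 26]);


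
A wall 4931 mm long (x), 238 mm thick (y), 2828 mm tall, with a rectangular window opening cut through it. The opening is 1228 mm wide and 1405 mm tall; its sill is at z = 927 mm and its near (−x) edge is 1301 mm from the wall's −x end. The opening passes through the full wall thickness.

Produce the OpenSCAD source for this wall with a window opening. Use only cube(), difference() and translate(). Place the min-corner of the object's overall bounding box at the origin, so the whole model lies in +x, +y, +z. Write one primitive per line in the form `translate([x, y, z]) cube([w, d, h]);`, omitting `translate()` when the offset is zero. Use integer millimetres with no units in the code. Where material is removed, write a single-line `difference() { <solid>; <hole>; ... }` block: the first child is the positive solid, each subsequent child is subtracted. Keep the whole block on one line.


difference() { cube([4931, 238, 2828]); translate([1301, 0, 927]) cube([1228, 238, 1405]); }


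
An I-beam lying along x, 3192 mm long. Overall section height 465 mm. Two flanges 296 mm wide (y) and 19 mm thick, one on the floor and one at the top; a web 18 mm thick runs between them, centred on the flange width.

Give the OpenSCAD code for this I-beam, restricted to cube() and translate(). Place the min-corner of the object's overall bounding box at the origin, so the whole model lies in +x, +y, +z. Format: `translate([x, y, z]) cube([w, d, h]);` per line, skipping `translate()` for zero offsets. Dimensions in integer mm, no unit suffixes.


cube([3192, 296, 19]);
translate([0, 139, 19]) cube([3192, 18, 427]);
translate([0, 0, 446]) cube([3192, 296, 19]);


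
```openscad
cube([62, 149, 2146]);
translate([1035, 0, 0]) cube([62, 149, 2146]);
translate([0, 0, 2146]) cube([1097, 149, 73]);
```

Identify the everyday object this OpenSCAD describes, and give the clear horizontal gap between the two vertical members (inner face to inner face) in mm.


A door frame. The clear opening width is 973 mm.

Two 2146 mm tall posts with a header on top — a door frame. The left jamb is 62 mm wide at x = 0; the right jamb starts at x = 1035. The clear opening is 1035 − 62 = 973 mm.


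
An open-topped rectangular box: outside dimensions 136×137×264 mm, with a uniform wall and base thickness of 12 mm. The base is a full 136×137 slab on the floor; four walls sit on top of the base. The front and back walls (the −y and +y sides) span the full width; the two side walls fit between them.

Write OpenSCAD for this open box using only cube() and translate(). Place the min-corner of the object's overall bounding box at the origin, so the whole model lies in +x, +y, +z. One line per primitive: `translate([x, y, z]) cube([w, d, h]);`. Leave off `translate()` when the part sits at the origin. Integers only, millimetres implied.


cube([136, 137, 12]);
translate([0, 0, 12]) cube([136, 12, 252]);
translate([0, 125, 12]) cube([136, 12, 252]);
translate([0, 12, 12]) cube([12, 113, 252]);
translate([124, 12, 12]) cube([12, 113, 252]);


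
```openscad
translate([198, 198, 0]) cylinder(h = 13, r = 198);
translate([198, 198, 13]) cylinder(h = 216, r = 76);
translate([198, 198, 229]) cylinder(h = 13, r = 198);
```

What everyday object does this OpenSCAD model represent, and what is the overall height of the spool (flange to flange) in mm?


A spool. The overall height is 242 mm.

Three coaxial cylinders, large–small–large — a spool. Two 13 mm flanges and a 216 mm core give 13 + 216 + 13 = 242 mm.


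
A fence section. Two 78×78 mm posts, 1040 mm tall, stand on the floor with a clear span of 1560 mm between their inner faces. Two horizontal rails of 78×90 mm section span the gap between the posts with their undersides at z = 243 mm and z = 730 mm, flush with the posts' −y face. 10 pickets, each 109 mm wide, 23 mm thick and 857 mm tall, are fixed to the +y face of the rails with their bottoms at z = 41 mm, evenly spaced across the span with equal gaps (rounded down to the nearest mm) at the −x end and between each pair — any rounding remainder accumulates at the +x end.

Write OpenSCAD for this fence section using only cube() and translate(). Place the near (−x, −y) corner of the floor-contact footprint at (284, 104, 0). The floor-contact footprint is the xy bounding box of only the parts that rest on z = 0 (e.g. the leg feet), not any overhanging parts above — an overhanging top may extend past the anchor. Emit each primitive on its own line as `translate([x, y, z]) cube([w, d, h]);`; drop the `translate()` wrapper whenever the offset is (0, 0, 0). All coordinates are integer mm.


translate([284, 104, 0]) cube([78, 78, 1040]);
translate([1922, 104, 0]) cube([78, 78, 1040]);
translate([362, 104, 243]) cube([1560, 78, 90]);
translate([362, 104, 730]) cube([1560, 78, 90]);
translate([404, 182, 41]) cube([109, 23, 857]);
translate([555, 182, 41]) cube([109, 23, 857]);
translate([706, 182, 41]) cube([109, 23, 857]);
translate([857, 182, 41]) cube([109, 23, 857]);
translate([1008, 182, 41]) cube([109, 23, 857]);
translate([1159, 182, 41]) cube([109, 23, 857]);
translate([1310, 182, 41]) cube([109, 23, 857]);
translate([1461, 182, 41]) cube([109, 23, 857]);
translate([1612, 182, 41]) cube([109, 23, 857]);
translate([1763, 182, 41]) cube([109, 23, 857]);


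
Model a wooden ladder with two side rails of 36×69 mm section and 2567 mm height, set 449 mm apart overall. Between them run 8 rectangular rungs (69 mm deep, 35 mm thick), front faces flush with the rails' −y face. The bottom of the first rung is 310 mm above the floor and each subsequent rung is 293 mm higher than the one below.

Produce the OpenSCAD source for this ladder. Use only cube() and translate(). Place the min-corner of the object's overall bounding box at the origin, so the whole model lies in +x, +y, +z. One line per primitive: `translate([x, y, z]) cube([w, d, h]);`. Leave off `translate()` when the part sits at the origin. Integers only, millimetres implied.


cube([36, 69, 2567]);
translate([413, 0, 0]) cube([36, 69, 2567]);
translate([36, 0, 310]) cube([377, 69, 35]);
translate([36, 0, 603]) cube([377, 69, 35]);
translate([36, 0, 896]) cube([377, 69, 35]);
translate([36, 0, 1189]) cube([377, 69, 35]);
translate([36, 0, 1482]) cube([377, 69, 35]);
translate([36, 0, 1775]) cube([377, 69, 35]);
translate([36, 0, 2068]) cube([377, 69, 35]);
translate([36, 0, 2361]) cube([377, 69, 35]);


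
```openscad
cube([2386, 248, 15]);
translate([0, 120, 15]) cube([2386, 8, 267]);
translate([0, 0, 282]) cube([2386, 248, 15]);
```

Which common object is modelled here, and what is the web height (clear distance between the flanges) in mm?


An I-beam. The web height is 267 mm.

Two wide flanges with a thin centred web — an I-beam. Overall 297 mm minus two 15 mm flanges gives a web of 297 − 2·15 = 267 mm.


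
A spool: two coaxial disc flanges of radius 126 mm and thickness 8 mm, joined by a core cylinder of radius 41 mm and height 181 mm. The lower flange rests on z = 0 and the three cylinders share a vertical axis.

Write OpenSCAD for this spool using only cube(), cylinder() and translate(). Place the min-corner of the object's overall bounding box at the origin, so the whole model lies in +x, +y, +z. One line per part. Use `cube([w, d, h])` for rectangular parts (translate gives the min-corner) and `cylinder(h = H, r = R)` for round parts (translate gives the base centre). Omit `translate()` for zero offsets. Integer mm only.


translate([126, 126, 0]) cylinder(h = 8, r = 126);
translate([126, 126, 8]) cylinder(h = 181, r = 41);
translate([126, 126, 189]) cylinder(h = 8, r = 126);


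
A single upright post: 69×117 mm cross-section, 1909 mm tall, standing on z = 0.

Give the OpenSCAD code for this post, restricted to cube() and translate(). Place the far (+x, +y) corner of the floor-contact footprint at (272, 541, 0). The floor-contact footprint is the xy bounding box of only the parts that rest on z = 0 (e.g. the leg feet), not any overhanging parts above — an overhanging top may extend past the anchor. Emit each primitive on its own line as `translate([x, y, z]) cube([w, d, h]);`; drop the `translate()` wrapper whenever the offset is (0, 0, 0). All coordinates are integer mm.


translate([203, 424, 0]) cube([69, 117, 1909]);


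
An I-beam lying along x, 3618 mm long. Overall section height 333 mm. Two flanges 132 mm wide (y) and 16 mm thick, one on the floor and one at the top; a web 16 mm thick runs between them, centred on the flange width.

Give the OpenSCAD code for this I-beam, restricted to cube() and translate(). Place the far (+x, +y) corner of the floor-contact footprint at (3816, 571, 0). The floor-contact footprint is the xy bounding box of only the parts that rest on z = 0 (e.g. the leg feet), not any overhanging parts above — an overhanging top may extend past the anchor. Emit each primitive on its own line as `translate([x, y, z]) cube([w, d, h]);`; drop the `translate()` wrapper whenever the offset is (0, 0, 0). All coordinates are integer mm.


translate([198, 439, 0]) cube([3618, 132, 16]);
translate([198, 497, 16]) cube([3618, 16, 301]);
translate([198, 439, 317]) cube([3618, 132, 16]);


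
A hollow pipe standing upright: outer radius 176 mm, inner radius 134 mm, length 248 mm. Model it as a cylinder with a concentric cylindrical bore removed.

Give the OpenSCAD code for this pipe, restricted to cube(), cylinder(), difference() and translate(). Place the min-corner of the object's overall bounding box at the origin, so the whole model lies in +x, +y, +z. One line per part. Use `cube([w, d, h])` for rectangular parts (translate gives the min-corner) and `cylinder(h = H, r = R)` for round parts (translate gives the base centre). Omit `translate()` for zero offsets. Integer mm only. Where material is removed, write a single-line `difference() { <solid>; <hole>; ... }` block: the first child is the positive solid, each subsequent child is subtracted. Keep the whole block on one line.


difference() { translate([176, 176, 0]) cylinder(h = 248, r = 176); translate([176, 176, 0]) cylinder(h = 248, r = 134); }


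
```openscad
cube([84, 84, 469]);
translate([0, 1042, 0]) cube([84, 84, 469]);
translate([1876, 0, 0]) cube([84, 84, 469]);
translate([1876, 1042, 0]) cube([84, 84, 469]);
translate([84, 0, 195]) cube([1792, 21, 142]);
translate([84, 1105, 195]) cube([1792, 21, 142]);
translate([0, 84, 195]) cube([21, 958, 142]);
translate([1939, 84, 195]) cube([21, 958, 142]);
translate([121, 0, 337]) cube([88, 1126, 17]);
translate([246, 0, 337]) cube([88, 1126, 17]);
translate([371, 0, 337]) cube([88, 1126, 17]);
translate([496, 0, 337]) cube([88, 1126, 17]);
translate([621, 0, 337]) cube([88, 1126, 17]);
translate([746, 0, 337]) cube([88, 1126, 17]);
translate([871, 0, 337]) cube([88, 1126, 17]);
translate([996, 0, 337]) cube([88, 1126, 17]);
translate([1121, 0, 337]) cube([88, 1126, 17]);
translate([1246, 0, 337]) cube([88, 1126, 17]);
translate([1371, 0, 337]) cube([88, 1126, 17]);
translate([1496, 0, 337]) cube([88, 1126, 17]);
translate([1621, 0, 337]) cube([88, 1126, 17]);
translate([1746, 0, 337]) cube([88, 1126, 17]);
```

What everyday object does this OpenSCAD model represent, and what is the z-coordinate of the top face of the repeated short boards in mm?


A bed frame. The slat-top height is 354 mm.

Four posts, four rails, and a row of slats — a bed frame. Slats sit on the rails at z = 195 + 142 = 337; with slat thickness 17, the top is 354 mm.


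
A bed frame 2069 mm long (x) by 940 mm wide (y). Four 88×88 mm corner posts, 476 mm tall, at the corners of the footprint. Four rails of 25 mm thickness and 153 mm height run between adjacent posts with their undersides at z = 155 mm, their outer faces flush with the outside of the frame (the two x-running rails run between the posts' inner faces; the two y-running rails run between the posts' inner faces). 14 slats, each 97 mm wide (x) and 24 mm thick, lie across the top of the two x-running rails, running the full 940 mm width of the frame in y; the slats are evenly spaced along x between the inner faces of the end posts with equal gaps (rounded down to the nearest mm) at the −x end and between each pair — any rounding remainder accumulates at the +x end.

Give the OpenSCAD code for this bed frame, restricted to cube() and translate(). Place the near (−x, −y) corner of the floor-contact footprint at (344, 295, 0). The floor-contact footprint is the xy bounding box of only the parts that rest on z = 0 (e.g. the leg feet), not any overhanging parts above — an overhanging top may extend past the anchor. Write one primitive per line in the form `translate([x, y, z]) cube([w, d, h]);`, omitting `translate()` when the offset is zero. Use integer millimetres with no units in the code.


translate([344, 295, 0]) cube([88, 88, 476]);
translate([344, 1147, 0]) cube([88, 88, 476]);
translate([2325, 295, 0]) cube([88, 88, 476]);
translate([2325, 1147, 0]) cube([88, 88, 476]);
translate([432, 295, 155]) cube([1893, 25, 153]);
translate([432, 1210, 155]) cube([1893, 25, 153]);
translate([344, 383, 155]) cube([25, 764, 153]);
translate([2388, 383, 155]) cube([25, 764, 153]);
translate([467, 295, 308]) cube([97, 940, 24]);
translate([599, 295, 308]) cube([97, 940, 24]);
translate([731, 295, 308]) cube([97, 940, 24]);
translate([863, 295, 308]) cube([97, 940, 24]);
translate([995, 295, 308]) cube([97, 940, 24]);
translate([1127, 295, 308]) cube([97, 940, 24]);
translate([1259, 295, 308]) cube([97, 940, 24]);
translate([1391, 295, 308]) cube([97, 940, 24]);
translate([1523, 295, 308]) cube([97, 940, 24]);
translate([1655, 295, 308]) cube([97, 940, 24]);
translate([1787, 295, 308]) cube([97, 940, 24]);
translate([1919, 295, 308]) cube([97, 940, 24]);
translate([2051, 295, 308]) cube([97, 940, 24]);
translate([2183, 295, 308]) cube([97, 940, 24]);


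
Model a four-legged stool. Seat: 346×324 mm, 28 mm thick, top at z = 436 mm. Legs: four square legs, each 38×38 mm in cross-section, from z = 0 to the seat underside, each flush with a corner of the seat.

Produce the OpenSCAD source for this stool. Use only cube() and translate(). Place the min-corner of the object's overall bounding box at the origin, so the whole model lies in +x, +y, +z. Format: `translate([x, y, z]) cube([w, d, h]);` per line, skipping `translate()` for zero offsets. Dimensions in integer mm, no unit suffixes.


translate([0, 0, 408]) cube([346, 324, 28]);
cube([38, 38, 408]);
translate([308, 0, 0]) cube([38, 38, 408]);
translate([0, 286, 0]) cube([38, 38, 408]);
translate([308, 286, 0]) cube([38, 38, 408]);


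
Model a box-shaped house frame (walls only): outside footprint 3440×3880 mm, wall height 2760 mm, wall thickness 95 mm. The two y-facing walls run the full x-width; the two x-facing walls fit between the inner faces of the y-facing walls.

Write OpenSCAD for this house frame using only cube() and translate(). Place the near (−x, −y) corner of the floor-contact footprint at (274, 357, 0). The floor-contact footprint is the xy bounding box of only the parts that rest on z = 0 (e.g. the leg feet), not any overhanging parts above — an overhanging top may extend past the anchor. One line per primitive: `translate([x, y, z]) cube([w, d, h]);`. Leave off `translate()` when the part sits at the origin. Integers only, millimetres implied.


translate([274, 357, 0]) cube([3440, 95, 2760]);
translate([274, 4142, 0]) cube([3440, 95, 2760]);
translate([274, 452, 0]) cube([95, 3690, 2760]);
translate([3619, 452, 0]) cube([95, 3690, 2760]);


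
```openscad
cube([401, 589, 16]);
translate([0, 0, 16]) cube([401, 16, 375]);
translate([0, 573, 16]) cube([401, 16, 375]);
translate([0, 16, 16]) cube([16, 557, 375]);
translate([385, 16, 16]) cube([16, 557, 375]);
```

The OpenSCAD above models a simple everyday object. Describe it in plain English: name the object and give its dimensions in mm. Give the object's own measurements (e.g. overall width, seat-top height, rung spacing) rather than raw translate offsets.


An open-topped rectangular box: outside dimensions 401×589×391 mm, with a uniform wall and base thickness of 16 mm. The base is a full 401×589 slab on the floor; four walls sit on top of the base. The front and back walls (the −y and +y sides) span the full width; the two side walls fit between them.


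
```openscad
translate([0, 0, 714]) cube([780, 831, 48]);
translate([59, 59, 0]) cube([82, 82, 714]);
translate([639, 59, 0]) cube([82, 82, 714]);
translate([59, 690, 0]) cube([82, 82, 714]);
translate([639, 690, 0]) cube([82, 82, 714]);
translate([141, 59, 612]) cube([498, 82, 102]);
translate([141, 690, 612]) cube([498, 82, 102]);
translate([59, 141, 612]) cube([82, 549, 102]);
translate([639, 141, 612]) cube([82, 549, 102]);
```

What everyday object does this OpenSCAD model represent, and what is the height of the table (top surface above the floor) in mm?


A table. The table height is 762 mm.

A 780×831×48 slab sits at z = 714 on four 82 mm square posts — a table. The top surface is at 714 + 48 = 762 mm.
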